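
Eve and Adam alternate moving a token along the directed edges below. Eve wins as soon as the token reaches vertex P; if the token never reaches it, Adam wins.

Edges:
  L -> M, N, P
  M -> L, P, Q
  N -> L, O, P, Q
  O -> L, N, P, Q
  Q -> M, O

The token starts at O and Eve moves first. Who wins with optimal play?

Eve

Track states (vertex, player-to-move).
A0 = {(P,Eve), (P,Adam)}
A1: add {(L,Eve), (M,Eve), (N,Eve), (O,Eve)}.
(O,Eve) ∈ A1 ⇒ Eve forces the target.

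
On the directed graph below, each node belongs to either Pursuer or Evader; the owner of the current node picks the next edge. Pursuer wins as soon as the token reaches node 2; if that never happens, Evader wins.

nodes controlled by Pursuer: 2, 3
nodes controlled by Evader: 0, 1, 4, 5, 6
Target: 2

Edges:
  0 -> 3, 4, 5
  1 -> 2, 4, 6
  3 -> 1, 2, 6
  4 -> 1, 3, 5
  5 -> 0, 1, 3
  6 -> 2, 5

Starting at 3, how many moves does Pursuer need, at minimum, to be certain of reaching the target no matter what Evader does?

A0 = {2}
A1: add {3} — 3 (Pursuer) has 3→2.
A2 = A1; e.g. 0 (Evader) can still go to 4. Fixed point.
3 enters the attractor at level 1, so Pursuer can force the target in 1 move from there.

1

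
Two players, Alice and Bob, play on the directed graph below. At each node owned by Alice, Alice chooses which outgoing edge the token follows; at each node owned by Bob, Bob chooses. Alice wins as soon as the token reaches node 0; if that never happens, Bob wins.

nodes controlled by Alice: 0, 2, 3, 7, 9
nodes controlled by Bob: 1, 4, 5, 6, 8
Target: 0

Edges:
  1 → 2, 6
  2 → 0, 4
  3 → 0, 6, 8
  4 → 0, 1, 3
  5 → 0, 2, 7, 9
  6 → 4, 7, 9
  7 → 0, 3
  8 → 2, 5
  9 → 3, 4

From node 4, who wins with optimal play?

Bob

A0 = {0}
A1: add {2, 3, 7} — 2 (Alice) has 2→0; 3 (Alice) has 3→0; 7 (Alice) has 7→0.
A2: add {9} — 9 (Alice) has 9→3.
A3: add {5} — 5 (Bob): all of {0, 2, 7, 9} already in.
A4: add {8} — 8 (Bob): all of {2, 5} already in.
A5 = A4; e.g. 1 (Bob) can still go to 6. Fixed point.
4 never enters the attractor, so Bob can avoid the target forever.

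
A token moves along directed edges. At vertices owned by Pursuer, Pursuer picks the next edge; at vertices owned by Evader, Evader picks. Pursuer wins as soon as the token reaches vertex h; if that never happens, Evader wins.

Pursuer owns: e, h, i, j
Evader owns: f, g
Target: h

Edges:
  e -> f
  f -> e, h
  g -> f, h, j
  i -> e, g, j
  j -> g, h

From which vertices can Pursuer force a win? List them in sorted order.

h, i, j

A0 = {h}
A1: add {j} — j (Pursuer) has j→h.
A2: add {i} — i (Pursuer) has i→j.
A3 = A2; e.g. e (Pursuer) has no edge into A2. Fixed point.
Pursuer's winning region = {h, i, j}.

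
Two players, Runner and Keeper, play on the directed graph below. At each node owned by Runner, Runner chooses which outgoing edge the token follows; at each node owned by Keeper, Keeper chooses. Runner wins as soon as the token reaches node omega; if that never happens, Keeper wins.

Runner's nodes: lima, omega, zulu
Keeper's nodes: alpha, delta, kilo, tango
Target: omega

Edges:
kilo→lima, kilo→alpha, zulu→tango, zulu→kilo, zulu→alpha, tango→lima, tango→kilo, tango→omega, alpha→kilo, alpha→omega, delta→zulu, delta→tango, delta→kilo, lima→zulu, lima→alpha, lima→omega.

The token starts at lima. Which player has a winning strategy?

Runner

A0 = {omega}
A1: add {lima} — lima (Runner) has lima→omega.
A2 = A1; e.g. zulu (Runner) has no edge into A1. Fixed point.
lima ∈ A1, so Runner can force the target.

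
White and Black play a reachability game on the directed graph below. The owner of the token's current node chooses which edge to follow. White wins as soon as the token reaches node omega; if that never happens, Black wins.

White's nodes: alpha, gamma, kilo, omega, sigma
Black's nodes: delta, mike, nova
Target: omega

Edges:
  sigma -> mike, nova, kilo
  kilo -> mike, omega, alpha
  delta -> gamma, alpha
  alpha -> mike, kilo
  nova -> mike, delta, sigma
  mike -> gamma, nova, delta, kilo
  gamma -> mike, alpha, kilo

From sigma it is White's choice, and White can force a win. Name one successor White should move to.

A0 = {omega}
A1: add {kilo} — kilo (White) has kilo→omega.
A2: add {alpha, gamma, sigma} — gamma (White) has gamma→kilo; alpha (White) has alpha→kilo; sigma (White) has sigma→kilo.
A3: add {delta} — delta (Black): all of {gamma, alpha} already in.
A4 = A3; e.g. mike (Black) can still go to nova. Fixed point.
From sigma, successor kilo is in the attractor (rank 1); the other successors mike, nova are not.

kilo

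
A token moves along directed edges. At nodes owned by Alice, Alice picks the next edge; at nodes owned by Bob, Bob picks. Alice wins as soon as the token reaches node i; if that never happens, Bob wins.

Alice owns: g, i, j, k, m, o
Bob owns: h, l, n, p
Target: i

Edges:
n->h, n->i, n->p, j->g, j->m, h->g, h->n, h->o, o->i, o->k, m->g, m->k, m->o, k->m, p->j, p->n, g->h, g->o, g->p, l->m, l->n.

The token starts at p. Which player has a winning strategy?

Bob

A0 = {i}
A1: add {o} — o (Alice) has o→i.
A2: add {g, m} — g (Alice) has g→o; m (Alice) has m→o.
A3: add {j, k} — j (Alice) has j→g; k (Alice) has k→m.
A4 = A3; e.g. h (Bob) can still go to n. Fixed point.
p never enters the attractor, so Bob can avoid the target forever.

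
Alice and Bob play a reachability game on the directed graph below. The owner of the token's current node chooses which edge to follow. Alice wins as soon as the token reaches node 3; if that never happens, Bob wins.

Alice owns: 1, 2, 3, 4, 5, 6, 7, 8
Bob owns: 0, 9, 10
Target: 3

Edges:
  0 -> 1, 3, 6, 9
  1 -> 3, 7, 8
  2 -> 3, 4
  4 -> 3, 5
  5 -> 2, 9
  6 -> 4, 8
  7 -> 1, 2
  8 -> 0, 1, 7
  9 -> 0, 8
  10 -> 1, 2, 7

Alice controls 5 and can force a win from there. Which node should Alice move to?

2

A0 = {3}
A1: add {1, 2, 4} — 1 (Alice) has 1→3; 2 (Alice) has 2→3; 4 (Alice) has 4→3.
A2: add {5, 6, 7, 8} — 5 (Alice) has 5→2; 6 (Alice) has 6→4; 7 (Alice) has 7→1; 8 (Alice) has 8→1.
A3: add {10} — 10 (Bob): all of {1, 2, 7} already in.
A4 = A3; e.g. 0 (Bob) can still go to 9. Fixed point.
From 5, successor 2 is in the attractor (rank 1); the other successor 9 is not.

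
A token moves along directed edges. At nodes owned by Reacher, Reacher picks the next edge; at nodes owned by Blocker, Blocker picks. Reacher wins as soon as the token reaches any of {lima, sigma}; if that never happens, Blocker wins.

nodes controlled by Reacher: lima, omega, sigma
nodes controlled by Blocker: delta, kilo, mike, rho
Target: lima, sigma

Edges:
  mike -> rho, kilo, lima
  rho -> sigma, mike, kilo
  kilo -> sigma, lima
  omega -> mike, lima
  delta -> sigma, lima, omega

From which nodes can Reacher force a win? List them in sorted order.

delta, kilo, lima, omega, sigma

A0 = {lima, sigma}
A1: add {kilo, omega} — kilo (Blocker): all of {sigma, lima} already in; omega (Reacher) has omega→lima.
A2: add {delta} — delta (Blocker): all of {sigma, lima, omega} already in.
A3 = A2; e.g. mike (Blocker) can still go to rho. Fixed point.
Reacher's winning region = {delta, kilo, lima, omega, sigma}.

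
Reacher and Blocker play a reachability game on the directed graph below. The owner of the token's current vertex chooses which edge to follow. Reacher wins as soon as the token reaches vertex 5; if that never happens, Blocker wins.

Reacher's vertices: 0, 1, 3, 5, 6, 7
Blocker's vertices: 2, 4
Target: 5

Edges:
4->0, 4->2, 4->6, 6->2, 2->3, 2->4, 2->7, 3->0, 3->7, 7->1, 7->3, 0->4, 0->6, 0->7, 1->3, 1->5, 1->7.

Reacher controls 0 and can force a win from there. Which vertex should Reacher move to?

A0 = {5}
A1: add {1} — 1 (Reacher) has 1→5.
A2: add {7} — 7 (Reacher) has 7→1.
A3: add {0, 3} — 0 (Reacher) has 0→7; 3 (Reacher) has 3→7.
A4 = A3; e.g. 2 (Blocker) can still go to 4. Fixed point.
From 0, successor 7 is in the attractor (rank 2); the other successors 4, 6 are not.

7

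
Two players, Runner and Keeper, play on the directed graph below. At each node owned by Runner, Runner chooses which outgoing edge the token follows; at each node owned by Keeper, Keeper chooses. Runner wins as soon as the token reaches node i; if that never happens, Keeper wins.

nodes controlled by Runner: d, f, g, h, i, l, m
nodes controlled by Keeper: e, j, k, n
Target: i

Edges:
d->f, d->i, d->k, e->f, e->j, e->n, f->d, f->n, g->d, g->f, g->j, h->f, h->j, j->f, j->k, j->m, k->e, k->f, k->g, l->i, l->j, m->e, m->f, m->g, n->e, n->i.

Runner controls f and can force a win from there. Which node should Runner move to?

d

A0 = {i}
A1: add {d, l} — d (Runner) has d→i; l (Runner) has l→i.
A2: add {f, g} — f (Runner) has f→d; g (Runner) has g→d.
A3: add {h, m} — h (Runner) has h→f; m (Runner) has m→f.
A4 = A3; e.g. e (Keeper) can still go to j. Fixed point.
From f, successor d is in the attractor (rank 1); the other successor n is not.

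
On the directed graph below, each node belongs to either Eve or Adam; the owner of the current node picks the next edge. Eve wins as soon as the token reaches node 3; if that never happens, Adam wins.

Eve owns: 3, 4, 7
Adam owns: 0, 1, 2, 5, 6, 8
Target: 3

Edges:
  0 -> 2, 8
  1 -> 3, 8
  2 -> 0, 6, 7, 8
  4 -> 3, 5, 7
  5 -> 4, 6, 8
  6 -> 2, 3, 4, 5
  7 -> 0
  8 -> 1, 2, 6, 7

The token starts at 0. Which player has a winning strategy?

A0 = {3}
A1: add {4} — 4 (Eve) has 4→3.
A2 = A1; e.g. 0 (Adam) can still go to 2. Fixed point.
0 never enters the attractor, so Adam can avoid the target forever.

Adam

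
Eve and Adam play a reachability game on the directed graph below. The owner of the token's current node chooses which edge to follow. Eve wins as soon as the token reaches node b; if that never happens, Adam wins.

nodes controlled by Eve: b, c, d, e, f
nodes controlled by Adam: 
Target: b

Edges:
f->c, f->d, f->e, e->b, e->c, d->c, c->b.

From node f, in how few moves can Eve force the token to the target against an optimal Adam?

A0 = {b}
A1: add {c, e} — c (Eve) has c→b; e (Eve) has e→b.
A2: add {d, f} — d (Eve) has d→c; f (Eve) has f→c.
A2 = all vertices. Fixed point.
f enters the attractor at level 2, so Eve can force the target in 2 moves from there.

2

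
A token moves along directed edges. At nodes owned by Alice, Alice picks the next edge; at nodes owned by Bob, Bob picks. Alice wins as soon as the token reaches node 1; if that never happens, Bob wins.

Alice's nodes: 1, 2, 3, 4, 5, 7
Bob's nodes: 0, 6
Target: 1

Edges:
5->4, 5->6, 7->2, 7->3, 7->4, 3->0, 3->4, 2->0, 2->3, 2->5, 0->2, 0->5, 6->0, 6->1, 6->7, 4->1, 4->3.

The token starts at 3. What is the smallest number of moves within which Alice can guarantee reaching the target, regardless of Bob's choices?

2

A0 = {1}
A1: add {4} — 4 (Alice) has 4→1.
A2: add {3, 5, 7} — 3 (Alice) has 3→4; 5 (Alice) has 5→4; 7 (Alice) has 7→4.
3 enters the attractor at level 2, so Alice can force the target in 2 moves from there.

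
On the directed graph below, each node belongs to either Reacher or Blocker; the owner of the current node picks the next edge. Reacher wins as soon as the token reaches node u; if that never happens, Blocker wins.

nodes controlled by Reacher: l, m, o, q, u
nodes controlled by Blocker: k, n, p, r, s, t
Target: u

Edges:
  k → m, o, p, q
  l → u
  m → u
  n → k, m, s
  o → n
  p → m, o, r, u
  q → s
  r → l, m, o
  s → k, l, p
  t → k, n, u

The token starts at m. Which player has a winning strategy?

Reacher

A0 = {u}
A1: add {l, m} — l (Reacher) has l→u; m (Reacher) has m→u.
A2 = A1; e.g. k (Blocker) can still go to o. Fixed point.
m ∈ A1, so Reacher can force the target.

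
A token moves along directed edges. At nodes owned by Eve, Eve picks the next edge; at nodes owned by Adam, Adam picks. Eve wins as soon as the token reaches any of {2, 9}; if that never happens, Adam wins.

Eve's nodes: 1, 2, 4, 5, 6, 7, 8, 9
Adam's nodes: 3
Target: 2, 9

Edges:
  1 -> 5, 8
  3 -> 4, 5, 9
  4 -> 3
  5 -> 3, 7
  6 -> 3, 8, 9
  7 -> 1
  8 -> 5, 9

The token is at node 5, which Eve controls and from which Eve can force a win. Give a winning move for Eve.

7

A0 = {2, 9}
A1: add {6, 8} — 6 (Eve) has 6→9; 8 (Eve) has 8→9.
A2: add {1} — 1 (Eve) has 1→8.
A3: add {7} — 7 (Eve) has 7→1.
A4: add {5} — 5 (Eve) has 5→7.
A5 = A4; e.g. 3 (Adam) can still go to 4. Fixed point.
From 5, successor 7 is in the attractor (rank 3); the other successor 3 is not.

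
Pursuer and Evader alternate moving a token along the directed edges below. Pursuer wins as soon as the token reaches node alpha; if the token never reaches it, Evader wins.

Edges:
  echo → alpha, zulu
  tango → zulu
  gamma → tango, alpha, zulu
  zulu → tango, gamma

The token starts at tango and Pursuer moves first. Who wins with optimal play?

Evader

Track states (vertex, player-to-move).
A0 = {(alpha,Pursuer), (alpha,Evader)}
A1: add {(echo,Pursuer), (gamma,Pursuer)}.
A2 = A1; e.g. (echo,Evader) stays out. (tango,Pursuer) never enters ⇒ Evader avoids the target.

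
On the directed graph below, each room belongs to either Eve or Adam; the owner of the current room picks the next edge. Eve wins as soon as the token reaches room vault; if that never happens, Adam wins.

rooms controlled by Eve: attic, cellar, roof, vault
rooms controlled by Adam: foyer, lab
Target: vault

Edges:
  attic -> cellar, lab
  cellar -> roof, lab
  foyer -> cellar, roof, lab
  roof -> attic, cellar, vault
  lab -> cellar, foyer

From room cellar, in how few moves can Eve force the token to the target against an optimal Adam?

2

A0 = {vault}
A1: add {roof} — roof (Eve) has roof→vault.
A2: add {cellar} — cellar (Eve) has cellar→roof.
cellar enters the attractor at level 2, so Eve can force the target in 2 moves from there.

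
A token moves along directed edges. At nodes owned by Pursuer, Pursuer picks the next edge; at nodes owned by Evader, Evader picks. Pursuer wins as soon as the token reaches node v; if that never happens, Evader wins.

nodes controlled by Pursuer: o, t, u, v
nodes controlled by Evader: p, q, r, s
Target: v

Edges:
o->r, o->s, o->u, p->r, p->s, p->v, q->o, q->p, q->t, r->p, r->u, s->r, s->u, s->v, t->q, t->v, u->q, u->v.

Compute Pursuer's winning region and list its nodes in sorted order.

o, t, u, v

A0 = {v}
A1: add {t, u} — t (Pursuer) has t→v; u (Pursuer) has u→v.
A2: add {o} — o (Pursuer) has o→u.
A3 = A2; e.g. p (Evader) can still go to r. Fixed point.
Pursuer's winning region = {o, t, u, v}.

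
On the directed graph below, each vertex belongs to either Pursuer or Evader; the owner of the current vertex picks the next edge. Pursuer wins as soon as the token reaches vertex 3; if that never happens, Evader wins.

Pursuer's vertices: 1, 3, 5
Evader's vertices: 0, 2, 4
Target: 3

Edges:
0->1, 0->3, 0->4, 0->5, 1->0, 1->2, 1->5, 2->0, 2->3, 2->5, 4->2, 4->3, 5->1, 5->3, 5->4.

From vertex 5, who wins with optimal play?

A0 = {3}
A1: add {5} — 5 (Pursuer) has 5→3.
5 ∈ A1, so Pursuer can force the target.

Pursuer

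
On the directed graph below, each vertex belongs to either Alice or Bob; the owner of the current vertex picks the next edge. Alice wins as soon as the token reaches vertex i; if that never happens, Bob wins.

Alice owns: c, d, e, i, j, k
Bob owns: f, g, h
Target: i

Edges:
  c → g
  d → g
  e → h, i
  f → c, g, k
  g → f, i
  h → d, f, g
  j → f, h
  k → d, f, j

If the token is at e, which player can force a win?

A0 = {i}
A1: add {e} — e (Alice) has e→i.
A2 = A1; e.g. c (Alice) has no edge into A1. Fixed point.
e ∈ A1, so Alice can force the target.

Alice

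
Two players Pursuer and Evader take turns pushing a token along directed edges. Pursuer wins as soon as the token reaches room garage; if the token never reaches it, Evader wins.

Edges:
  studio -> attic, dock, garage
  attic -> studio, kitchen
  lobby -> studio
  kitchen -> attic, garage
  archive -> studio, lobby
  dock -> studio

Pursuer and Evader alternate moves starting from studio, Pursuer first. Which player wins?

Pursuer

Track states (vertex, player-to-move).
A0 = {(garage,Pursuer), (garage,Evader)}
A1: add {(studio,Pursuer), (kitchen,Pursuer)}.
(studio,Pursuer) ∈ A1 ⇒ Pursuer forces the target.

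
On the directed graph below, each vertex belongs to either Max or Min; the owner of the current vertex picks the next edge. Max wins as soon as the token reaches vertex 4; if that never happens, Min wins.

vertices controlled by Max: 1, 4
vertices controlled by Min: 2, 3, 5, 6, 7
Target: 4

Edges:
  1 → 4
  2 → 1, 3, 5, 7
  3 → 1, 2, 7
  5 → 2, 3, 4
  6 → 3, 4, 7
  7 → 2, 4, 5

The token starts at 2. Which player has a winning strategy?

Min

A0 = {4}
A1: add {1} — 1 (Max) has 1→4.
A2 = A1; e.g. 2 (Min) can still go to 3. Fixed point.
2 never enters the attractor, so Min can avoid the target forever.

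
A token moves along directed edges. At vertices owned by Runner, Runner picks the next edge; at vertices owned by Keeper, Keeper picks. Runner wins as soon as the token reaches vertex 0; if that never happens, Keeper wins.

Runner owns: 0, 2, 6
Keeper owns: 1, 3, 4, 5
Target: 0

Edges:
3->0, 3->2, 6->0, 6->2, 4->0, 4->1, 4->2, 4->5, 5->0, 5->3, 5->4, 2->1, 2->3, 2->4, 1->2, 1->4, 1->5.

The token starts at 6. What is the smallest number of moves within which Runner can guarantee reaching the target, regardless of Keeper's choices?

1

A0 = {0}
A1: add {6} — 6 (Runner) has 6→0.
A2 = A1; e.g. 1 (Keeper) can still go to 2. Fixed point.
6 enters the attractor at level 1, so Runner can force the target in 1 move from there.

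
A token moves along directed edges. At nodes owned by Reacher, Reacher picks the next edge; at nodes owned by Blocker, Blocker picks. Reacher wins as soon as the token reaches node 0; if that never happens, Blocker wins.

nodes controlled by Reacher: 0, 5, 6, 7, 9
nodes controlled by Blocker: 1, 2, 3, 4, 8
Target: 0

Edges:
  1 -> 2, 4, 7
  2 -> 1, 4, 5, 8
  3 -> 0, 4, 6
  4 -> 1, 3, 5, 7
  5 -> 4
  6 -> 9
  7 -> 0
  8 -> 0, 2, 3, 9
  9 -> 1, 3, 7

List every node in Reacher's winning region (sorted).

0, 6, 7, 9

A0 = {0}
A1: add {7} — 7 (Reacher) has 7→0.
A2: add {9} — 9 (Reacher) has 9→7.
A3: add {6} — 6 (Reacher) has 6→9.
A4 = A3; e.g. 1 (Blocker) can still go to 2. Fixed point.
Reacher's winning region = {0, 6, 7, 9}.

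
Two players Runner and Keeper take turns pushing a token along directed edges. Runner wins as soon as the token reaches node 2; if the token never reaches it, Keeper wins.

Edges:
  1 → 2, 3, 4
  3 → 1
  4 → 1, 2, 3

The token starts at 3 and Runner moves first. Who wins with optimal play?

Track states (vertex, player-to-move).
A0 = {(2,Runner), (2,Keeper)}
A1: add {(1,Runner), (4,Runner)}.
A2: add {(3,Keeper)}.
A3 = A2; e.g. (1,Keeper) stays out. (3,Runner) never enters ⇒ Keeper avoids the target.

Keeper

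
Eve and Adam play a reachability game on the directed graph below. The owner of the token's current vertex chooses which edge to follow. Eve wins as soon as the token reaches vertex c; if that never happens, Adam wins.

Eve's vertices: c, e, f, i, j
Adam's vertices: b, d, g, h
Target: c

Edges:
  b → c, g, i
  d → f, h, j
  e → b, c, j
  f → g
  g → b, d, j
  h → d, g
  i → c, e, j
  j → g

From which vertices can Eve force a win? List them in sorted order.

c, e, i

A0 = {c}
A1: add {e, i} — e (Eve) has e→c; i (Eve) has i→c.
A2 = A1; e.g. b (Adam) can still go to g. Fixed point.
Eve's winning region = {c, e, i}.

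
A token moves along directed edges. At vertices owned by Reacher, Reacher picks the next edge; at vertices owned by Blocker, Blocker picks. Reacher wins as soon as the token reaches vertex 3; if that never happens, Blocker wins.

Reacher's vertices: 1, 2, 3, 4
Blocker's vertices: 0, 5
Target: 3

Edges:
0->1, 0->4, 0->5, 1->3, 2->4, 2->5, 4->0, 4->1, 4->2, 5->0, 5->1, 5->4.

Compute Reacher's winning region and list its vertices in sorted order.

A0 = {3}
A1: add {1} — 1 (Reacher) has 1→3.
A2: add {4} — 4 (Reacher) has 4→1.
A3: add {2} — 2 (Reacher) has 2→4.
A4 = A3; e.g. 0 (Blocker) can still go to 5. Fixed point.
Reacher's winning region = {1, 2, 3, 4}.

1, 2, 3, 4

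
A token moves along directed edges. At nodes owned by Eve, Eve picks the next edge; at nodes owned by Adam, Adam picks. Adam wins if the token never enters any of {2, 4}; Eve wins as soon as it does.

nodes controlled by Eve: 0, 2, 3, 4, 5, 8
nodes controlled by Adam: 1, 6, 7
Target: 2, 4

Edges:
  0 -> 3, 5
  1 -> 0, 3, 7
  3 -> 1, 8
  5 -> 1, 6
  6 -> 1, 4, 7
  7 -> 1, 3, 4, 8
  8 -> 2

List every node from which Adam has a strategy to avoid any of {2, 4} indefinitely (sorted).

1, 5, 6, 7

A0 = {2, 4}
A1: add {8} — 8 (Eve) has 8→2.
A2: add {3} — 3 (Eve) has 3→8.
A3: add {0} — 0 (Eve) has 0→3.
A4 = A3; e.g. 1 (Adam) can still go to 7. Fixed point.
Eve's attractor = {0, 2, 3, 4, 8}; Adam avoids the target exactly from the complement.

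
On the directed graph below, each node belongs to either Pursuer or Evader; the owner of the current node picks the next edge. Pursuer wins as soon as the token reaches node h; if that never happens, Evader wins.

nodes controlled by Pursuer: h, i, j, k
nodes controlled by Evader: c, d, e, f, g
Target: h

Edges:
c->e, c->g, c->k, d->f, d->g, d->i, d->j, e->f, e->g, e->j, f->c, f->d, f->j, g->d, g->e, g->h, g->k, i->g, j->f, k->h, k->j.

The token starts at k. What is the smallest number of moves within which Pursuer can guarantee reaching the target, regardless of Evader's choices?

1

A0 = {h}
A1: add {k} — k (Pursuer) has k→h.
A2 = A1; e.g. c (Evader) can still go to e. Fixed point.
k enters the attractor at level 1, so Pursuer can force the target in 1 move from there.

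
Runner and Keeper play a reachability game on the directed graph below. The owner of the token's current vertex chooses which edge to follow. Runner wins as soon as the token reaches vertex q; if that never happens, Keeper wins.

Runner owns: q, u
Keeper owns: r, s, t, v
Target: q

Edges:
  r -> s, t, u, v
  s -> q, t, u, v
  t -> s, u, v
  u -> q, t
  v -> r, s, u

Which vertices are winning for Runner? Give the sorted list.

q, u

A0 = {q}
A1: add {u} — u (Runner) has u→q.
A2 = A1; e.g. r (Keeper) can still go to s. Fixed point.
Runner's winning region = {q, u}.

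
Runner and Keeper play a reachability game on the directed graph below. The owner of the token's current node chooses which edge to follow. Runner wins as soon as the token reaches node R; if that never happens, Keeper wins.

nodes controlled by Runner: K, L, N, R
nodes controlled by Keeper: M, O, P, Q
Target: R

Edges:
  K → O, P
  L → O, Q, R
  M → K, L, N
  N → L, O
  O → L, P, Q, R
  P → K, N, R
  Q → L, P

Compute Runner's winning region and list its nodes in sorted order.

A0 = {R}
A1: add {L} — L (Runner) has L→R.
A2: add {N} — N (Runner) has N→L.
A3 = A2; e.g. K (Runner) has no edge into A2. Fixed point.
Runner's winning region = {L, N, R}.

L, N, R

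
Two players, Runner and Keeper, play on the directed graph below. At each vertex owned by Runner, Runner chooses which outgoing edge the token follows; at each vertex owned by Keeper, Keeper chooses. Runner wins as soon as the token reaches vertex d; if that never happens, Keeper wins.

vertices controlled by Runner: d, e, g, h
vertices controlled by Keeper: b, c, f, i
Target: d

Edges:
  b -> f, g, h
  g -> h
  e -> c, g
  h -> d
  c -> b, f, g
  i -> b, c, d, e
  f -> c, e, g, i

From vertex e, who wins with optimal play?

A0 = {d}
A1: add {h} — h (Runner) has h→d.
A2: add {g} — g (Runner) has g→h.
A3: add {e} — e (Runner) has e→g.
A4 = A3; e.g. b (Keeper) can still go to f. Fixed point.
e ∈ A3, so Runner can force the target.

Runner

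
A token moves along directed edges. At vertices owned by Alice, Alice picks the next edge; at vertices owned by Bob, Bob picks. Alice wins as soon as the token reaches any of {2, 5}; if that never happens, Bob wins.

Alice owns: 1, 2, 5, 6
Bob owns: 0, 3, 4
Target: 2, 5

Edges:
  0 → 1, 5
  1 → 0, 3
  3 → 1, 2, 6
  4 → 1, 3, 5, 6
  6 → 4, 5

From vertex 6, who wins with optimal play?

Alice

A0 = {2, 5}
A1: add {6} — 6 (Alice) has 6→5.
A2 = A1; e.g. 0 (Bob) can still go to 1. Fixed point.
6 ∈ A1, so Alice can force the target.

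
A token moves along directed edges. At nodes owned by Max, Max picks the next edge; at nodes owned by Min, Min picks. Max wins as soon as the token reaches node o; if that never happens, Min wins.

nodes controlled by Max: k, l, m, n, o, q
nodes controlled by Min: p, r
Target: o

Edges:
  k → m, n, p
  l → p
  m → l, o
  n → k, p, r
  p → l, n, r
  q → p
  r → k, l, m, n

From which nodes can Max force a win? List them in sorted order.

A0 = {o}
A1: add {m} — m (Max) has m→o.
A2: add {k} — k (Max) has k→m.
A3: add {n} — n (Max) has n→k.
A4 = A3; e.g. l (Max) has no edge into A3. Fixed point.
Max's winning region = {k, m, n, o}.

k, m, n, o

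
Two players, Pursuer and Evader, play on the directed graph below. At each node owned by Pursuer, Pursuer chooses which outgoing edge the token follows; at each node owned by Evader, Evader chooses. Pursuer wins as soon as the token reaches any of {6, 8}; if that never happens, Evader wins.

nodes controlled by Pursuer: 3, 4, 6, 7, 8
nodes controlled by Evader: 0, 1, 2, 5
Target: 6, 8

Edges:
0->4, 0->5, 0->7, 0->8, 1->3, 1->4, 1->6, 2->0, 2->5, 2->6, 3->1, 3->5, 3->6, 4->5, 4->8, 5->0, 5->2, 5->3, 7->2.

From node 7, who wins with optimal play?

Evader

A0 = {6, 8}
A1: add {3, 4} — 3 (Pursuer) has 3→6; 4 (Pursuer) has 4→8.
A2: add {1} — 1 (Evader): all of {3, 4, 6} already in.
A3 = A2; e.g. 0 (Evader) can still go to 5. Fixed point.
7 never enters the attractor, so Evader can avoid the target forever.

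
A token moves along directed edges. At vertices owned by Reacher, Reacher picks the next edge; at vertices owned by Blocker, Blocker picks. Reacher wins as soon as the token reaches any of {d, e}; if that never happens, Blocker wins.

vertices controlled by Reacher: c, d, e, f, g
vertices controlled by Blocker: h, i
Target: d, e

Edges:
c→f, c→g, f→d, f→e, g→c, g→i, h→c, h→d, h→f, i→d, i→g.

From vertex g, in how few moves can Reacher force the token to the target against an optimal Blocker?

A0 = {d, e}
A1: add {f} — f (Reacher) has f→d.
A2: add {c} — c (Reacher) has c→f.
A3: add {g, h} — g (Reacher) has g→c; h (Blocker): all of {c, d, f} already in.
g enters the attractor at level 3, so Reacher can force the target in 3 moves from there.

3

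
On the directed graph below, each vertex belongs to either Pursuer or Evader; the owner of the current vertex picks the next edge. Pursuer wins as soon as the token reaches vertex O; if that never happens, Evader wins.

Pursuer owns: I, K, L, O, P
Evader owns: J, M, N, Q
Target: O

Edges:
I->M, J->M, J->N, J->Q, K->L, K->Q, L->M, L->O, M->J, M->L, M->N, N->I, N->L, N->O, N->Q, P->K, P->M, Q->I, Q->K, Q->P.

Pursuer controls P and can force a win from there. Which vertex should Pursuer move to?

A0 = {O}
A1: add {L} — L (Pursuer) has L→O.
A2: add {K} — K (Pursuer) has K→L.
A3: add {P} — P (Pursuer) has P→K.
A4 = A3; e.g. I (Pursuer) has no edge into A3. Fixed point.
From P, successor K is in the attractor (rank 2); the other successor M is not.

K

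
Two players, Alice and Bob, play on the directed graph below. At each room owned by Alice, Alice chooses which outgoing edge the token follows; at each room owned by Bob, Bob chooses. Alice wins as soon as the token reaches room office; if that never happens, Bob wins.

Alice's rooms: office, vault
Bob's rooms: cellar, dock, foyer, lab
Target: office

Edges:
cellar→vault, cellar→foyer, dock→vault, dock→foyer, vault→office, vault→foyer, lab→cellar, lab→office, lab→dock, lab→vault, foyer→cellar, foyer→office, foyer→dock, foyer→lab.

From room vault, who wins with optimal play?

Alice

A0 = {office}
A1: add {vault} — vault (Alice) has vault→office.
A2 = A1; e.g. cellar (Bob) can still go to foyer. Fixed point.
vault ∈ A1, so Alice can force the target.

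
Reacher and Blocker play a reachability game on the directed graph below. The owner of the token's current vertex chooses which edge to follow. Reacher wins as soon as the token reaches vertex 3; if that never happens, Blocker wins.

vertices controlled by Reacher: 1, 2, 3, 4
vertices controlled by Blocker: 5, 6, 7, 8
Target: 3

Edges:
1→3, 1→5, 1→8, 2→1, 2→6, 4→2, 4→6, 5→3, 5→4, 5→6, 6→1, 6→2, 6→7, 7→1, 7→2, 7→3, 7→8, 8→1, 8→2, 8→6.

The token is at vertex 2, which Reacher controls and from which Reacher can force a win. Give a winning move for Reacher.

1

A0 = {3}
A1: add {1} — 1 (Reacher) has 1→3.
A2: add {2} — 2 (Reacher) has 2→1.
A3: add {4} — 4 (Reacher) has 4→2.
A4 = A3; e.g. 5 (Blocker) can still go to 6. Fixed point.
From 2, successor 1 is in the attractor (rank 1); the other successor 6 is not.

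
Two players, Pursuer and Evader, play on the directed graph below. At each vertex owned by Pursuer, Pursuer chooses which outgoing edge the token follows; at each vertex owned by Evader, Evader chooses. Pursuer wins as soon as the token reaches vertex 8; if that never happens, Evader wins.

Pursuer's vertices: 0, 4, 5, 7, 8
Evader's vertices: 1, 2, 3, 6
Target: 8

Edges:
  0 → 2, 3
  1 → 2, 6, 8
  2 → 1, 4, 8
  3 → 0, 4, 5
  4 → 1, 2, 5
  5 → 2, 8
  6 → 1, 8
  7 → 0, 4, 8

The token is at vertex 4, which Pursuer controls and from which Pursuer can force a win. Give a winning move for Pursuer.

A0 = {8}
A1: add {5, 7} — 5 (Pursuer) has 5→8; 7 (Pursuer) has 7→8.
A2: add {4} — 4 (Pursuer) has 4→5.
A3 = A2; e.g. 0 (Pursuer) has no edge into A2. Fixed point.
From 4, successor 5 is in the attractor (rank 1); the other successors 1, 2 are not.

5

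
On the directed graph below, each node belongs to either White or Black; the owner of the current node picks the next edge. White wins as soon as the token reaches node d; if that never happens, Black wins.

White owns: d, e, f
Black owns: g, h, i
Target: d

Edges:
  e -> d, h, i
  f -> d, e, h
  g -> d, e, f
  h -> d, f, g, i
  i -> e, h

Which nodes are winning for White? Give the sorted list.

d, e, f, g

A0 = {d}
A1: add {e, f} — e (White) has e→d; f (White) has f→d.
A2: add {g} — g (Black): all of {d, e, f} already in.
A3 = A2; e.g. h (Black) can still go to i. Fixed point.
White's winning region = {d, e, f, g}.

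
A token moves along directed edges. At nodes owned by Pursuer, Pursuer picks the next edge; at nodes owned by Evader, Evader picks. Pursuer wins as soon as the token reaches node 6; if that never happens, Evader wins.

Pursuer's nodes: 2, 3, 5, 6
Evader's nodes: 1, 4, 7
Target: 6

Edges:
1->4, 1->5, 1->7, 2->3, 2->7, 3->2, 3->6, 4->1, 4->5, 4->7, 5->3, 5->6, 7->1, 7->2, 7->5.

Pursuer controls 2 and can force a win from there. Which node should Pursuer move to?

3

A0 = {6}
A1: add {3, 5} — 3 (Pursuer) has 3→6; 5 (Pursuer) has 5→6.
A2: add {2} — 2 (Pursuer) has 2→3.
A3 = A2; e.g. 1 (Evader) can still go to 4. Fixed point.
From 2, successor 3 is in the attractor (rank 1); the other successor 7 is not.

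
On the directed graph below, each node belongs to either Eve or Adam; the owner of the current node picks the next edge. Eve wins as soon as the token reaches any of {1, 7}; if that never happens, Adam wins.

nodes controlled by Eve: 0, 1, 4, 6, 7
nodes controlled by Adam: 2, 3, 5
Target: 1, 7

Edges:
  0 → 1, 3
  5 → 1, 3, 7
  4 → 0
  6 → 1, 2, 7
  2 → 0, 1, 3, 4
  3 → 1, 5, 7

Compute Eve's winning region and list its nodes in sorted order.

A0 = {1, 7}
A1: add {0, 6} — 0 (Eve) has 0→1; 6 (Eve) has 6→1.
A2: add {4} — 4 (Eve) has 4→0.
A3 = A2; e.g. 2 (Adam) can still go to 3. Fixed point.
Eve's winning region = {0, 1, 4, 6, 7}.

0, 1, 4, 6, 7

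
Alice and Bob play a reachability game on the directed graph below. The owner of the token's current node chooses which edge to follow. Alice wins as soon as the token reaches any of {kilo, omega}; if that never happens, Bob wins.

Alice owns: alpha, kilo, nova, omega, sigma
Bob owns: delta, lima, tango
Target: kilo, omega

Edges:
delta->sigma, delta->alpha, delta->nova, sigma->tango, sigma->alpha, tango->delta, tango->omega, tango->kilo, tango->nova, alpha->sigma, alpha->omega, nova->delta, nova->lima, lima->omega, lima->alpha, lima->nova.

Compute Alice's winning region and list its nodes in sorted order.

A0 = {kilo, omega}
A1: add {alpha} — alpha (Alice) has alpha→omega.
A2: add {sigma} — sigma (Alice) has sigma→alpha.
A3 = A2; e.g. delta (Bob) can still go to nova. Fixed point.
Alice's winning region = {alpha, kilo, omega, sigma}.

alpha, kilo, omega, sigma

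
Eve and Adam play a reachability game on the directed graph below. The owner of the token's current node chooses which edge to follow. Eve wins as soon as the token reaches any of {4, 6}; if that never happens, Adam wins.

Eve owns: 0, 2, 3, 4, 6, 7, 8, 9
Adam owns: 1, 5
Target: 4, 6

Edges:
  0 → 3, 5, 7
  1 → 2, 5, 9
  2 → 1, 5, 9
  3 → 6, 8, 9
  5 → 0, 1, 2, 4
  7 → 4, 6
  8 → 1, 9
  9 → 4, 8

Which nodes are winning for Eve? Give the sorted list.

A0 = {4, 6}
A1: add {3, 7, 9} — 3 (Eve) has 3→6; 7 (Eve) has 7→4; 9 (Eve) has 9→4.
A2: add {0, 2, 8} — 0 (Eve) has 0→3; 2 (Eve) has 2→9; 8 (Eve) has 8→9.
A3 = A2; e.g. 1 (Adam) can still go to 5. Fixed point.
Eve's winning region = {0, 2, 3, 4, 6, 7, 8, 9}.

0, 2, 3, 4, 6, 7, 8, 9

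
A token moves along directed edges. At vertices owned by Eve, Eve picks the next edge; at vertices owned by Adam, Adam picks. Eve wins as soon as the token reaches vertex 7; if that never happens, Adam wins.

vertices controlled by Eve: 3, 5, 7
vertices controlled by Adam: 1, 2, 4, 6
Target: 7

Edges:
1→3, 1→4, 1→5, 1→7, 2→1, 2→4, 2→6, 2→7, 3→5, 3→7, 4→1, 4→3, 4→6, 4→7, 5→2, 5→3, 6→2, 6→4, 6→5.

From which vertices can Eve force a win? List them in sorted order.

3, 5, 7

A0 = {7}
A1: add {3} — 3 (Eve) has 3→7.
A2: add {5} — 5 (Eve) has 5→3.
A3 = A2; e.g. 1 (Adam) can still go to 4. Fixed point.
Eve's winning region = {3, 5, 7}.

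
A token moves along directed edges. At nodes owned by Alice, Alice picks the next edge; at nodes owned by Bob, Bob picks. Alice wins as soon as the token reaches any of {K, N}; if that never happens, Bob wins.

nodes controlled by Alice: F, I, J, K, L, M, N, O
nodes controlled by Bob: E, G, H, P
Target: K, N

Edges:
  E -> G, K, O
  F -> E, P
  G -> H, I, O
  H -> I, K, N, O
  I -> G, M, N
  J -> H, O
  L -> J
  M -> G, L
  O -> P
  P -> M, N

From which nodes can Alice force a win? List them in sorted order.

A0 = {K, N}
A1: add {I} — I (Alice) has I→N.
A2 = A1; e.g. E (Bob) can still go to G. Fixed point.
Alice's winning region = {I, K, N}.

I, K, N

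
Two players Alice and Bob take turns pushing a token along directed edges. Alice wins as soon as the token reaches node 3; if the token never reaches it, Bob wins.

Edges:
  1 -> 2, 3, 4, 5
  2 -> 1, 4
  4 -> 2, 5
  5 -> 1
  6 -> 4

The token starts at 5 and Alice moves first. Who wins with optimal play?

Track states (vertex, player-to-move).
A0 = {(3,Alice), (3,Bob)}
A1: add {(1,Alice)}.
A2: add {(5,Bob)}.
A3: add {(4,Alice)}.
A4: add {(2,Bob), (6,Bob)}.
A5 = A4; e.g. (1,Bob) stays out. (5,Alice) never enters ⇒ Bob avoids the target.

Bob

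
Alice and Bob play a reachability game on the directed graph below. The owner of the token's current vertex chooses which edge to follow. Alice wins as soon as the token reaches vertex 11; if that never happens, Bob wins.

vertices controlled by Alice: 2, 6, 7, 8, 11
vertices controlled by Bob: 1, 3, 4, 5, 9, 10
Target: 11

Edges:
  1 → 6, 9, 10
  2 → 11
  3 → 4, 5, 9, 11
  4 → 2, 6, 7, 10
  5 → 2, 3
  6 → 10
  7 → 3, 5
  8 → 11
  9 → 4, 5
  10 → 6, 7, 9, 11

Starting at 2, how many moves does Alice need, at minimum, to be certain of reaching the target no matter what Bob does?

A0 = {11}
A1: add {2, 8} — 2 (Alice) has 2→11; 8 (Alice) has 8→11.
A2 = A1; e.g. 1 (Bob) can still go to 6. Fixed point.
2 enters the attractor at level 1, so Alice can force the target in 1 move from there.

1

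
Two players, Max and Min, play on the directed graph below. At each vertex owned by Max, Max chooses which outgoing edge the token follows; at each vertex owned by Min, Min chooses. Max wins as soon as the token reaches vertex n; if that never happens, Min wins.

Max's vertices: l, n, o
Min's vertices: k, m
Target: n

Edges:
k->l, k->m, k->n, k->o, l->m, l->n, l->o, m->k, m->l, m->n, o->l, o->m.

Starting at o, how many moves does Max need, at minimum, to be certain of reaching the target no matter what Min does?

2

A0 = {n}
A1: add {l} — l (Max) has l→n.
A2: add {o} — o (Max) has o→l.
A3 = A2; e.g. k (Min) can still go to m. Fixed point.
o enters the attractor at level 2, so Max can force the target in 2 moves from there.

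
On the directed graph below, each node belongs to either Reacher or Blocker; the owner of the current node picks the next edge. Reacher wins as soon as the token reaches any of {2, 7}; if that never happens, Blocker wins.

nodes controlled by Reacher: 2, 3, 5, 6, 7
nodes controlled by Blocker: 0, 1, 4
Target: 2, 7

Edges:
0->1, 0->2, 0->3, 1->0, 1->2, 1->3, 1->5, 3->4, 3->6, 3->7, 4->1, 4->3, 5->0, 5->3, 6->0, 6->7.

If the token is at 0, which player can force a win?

Blocker

A0 = {2, 7}
A1: add {3, 6} — 3 (Reacher) has 3→7; 6 (Reacher) has 6→7.
A2: add {5} — 5 (Reacher) has 5→3.
A3 = A2; e.g. 0 (Blocker) can still go to 1. Fixed point.
0 never enters the attractor, so Blocker can avoid the target forever.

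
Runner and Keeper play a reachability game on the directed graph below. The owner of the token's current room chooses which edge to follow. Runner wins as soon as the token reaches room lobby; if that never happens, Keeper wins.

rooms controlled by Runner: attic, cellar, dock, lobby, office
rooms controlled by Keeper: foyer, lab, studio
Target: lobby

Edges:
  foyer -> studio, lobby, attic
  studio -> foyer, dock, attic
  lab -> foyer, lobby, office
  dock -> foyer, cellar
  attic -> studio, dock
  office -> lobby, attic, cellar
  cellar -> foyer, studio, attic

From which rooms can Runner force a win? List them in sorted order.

lobby, office

A0 = {lobby}
A1: add {office} — office (Runner) has office→lobby.
A2 = A1; e.g. foyer (Keeper) can still go to studio. Fixed point.
Runner's winning region = {lobby, office}.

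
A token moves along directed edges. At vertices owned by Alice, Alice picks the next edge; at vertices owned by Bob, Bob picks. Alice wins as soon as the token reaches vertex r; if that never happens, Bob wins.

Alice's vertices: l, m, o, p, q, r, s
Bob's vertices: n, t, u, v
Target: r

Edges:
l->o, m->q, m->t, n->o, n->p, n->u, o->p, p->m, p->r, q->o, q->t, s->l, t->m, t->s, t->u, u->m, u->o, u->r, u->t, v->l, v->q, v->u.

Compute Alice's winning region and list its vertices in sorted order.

l, m, o, p, q, r, s

A0 = {r}
A1: add {p} — p (Alice) has p→r.
A2: add {o} — o (Alice) has o→p.
A3: add {l, q} — l (Alice) has l→o; q (Alice) has q→o.
A4: add {m, s} — m (Alice) has m→q; s (Alice) has s→l.
A5 = A4; e.g. n (Bob) can still go to u. Fixed point.
Alice's winning region = {l, m, o, p, q, r, s}.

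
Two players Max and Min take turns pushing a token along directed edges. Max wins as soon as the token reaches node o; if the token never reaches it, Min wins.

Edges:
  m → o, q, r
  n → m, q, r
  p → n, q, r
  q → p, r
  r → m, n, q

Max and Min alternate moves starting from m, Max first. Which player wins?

Track states (vertex, player-to-move).
A0 = {(o,Max), (o,Min)}
A1: add {(m,Max)}.
(m,Max) ∈ A1 ⇒ Max forces the target.

Max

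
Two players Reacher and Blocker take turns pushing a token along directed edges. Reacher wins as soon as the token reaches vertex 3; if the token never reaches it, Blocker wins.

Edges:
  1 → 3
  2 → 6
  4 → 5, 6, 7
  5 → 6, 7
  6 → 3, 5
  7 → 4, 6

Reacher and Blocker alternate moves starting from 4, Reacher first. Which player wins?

Blocker

Track states (vertex, player-to-move).
A0 = {(3,Reacher), (3,Blocker)}
A1: add {(1,Reacher), (1,Blocker), (6,Reacher)}.
A2: add {(2,Blocker)}.
A3 = A2; e.g. (2,Reacher) stays out. (4,Reacher) never enters ⇒ Blocker avoids the target.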